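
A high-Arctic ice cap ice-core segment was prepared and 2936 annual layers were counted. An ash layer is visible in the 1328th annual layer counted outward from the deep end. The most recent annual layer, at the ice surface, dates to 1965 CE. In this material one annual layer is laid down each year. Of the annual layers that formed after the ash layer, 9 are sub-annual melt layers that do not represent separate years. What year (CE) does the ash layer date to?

Between annual layer 1328 and the ice surface there are 2936 − 1328 = 1608 annual layers.
1608 − 9 false = 1599 true annual layers after the ash layer.
1965 − 1599 = 366 CE.

366 CE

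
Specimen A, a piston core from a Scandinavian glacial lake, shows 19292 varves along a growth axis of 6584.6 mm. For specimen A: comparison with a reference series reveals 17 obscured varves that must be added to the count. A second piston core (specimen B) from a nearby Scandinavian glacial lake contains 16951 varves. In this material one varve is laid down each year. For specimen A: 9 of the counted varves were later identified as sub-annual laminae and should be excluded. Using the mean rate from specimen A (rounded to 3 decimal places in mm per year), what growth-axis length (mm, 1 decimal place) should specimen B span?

Specimen A: adjusted count: 19292 − 9 + 17 = 19300 varves.
A: Extension rate ≈ 6584.6 / 19300 = 0.341 mm/year.
For B, 0.341 mm/year × 16951 years = 5780.3 mm.

5780.3 mm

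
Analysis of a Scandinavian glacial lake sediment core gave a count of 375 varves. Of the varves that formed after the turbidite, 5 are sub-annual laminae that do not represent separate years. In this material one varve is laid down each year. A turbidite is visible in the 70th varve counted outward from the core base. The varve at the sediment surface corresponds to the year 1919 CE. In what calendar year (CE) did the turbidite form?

1619 CE

Between varve 70 and the sediment surface there are 375 − 70 = 305 varves.
Excluding 5 false varves: 305 − 5 = 300.
Counting back 300 years from 1919 CE places the turbidite in 1919 − 300 = 1619 CE.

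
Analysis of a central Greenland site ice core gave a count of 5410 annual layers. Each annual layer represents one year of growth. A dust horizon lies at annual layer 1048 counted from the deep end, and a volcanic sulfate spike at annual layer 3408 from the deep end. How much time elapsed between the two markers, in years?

The two markers are separated by 3408 − 1048 = 2360 annual layers.
That is 2360 years at one annual layer per year.

2360 years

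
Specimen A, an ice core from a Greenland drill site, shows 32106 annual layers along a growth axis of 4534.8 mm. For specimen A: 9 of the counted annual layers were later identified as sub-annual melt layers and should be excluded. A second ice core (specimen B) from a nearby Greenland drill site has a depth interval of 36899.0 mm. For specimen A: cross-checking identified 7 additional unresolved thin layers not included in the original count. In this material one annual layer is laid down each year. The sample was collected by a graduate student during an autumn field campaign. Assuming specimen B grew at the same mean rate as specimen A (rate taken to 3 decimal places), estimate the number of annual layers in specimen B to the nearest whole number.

261695 annual layers

Specimen A: adjusted count: 32106 − 9 + 7 = 32104 annual layers.
A: Mean rate = 4534.8 mm / 32104 years ≈ 0.141 mm/yr.
For B, 36899.0 / 0.141 = 261695.04 years ≈ 261695 annual layers.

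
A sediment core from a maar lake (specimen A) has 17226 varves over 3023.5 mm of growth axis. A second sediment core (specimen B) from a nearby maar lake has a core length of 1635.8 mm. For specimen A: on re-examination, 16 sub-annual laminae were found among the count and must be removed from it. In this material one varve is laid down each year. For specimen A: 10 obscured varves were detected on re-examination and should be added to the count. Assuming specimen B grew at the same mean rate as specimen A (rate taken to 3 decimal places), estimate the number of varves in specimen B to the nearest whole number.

Specimen A: adjusted count: 17226 − 16 + 10 = 17220 varves.
A: Mean rate = 3023.5 mm / 17220 years ≈ 0.176 mm per year.
B spans 1635.8 / 0.176 = 9294.32 years ≈ 9294 varves.

9294 varves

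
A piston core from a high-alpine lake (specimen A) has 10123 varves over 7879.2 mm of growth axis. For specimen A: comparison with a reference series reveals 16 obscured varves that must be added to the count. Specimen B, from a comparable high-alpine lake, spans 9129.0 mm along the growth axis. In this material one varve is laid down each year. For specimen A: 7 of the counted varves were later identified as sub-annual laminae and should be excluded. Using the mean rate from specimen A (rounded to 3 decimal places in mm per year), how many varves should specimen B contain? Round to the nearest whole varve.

11734 varves

Specimen A: after corrections the count is 10123 − 7 + 16 = 10132 varves.
A: 7879.2 mm over 10132 years gives 7879.2 / 10132 ≈ 0.778 mm/yr.
B spans 9129.0 / 0.778 = 11733.93 years ≈ 11734 varves.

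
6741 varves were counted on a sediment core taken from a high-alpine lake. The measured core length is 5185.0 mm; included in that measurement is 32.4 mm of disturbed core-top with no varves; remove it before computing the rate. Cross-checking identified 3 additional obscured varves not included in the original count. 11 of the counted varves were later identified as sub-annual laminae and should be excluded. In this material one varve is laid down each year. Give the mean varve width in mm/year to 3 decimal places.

0.765 mm/year

After corrections the count is 6741 − 11 + 3 = 6733 varves.
Removing the 32.4 mm offcut leaves 5185.0 − 32.4 = 5152.6 mm.
5152.6 mm over 6733 years gives 5152.6 / 6733 ≈ 0.765 mm/year.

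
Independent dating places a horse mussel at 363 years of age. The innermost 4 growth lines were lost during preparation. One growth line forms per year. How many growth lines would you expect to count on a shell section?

359 growth lines

At one growth line per year, 363 years correspond to 363 growth lines.
Less the 4 uncaptured growth lines: 363 − 4 = 359.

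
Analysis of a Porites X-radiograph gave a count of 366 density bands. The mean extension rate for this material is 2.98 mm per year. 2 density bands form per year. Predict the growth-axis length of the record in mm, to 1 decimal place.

545.3 mm

Dividing by 2 density bands per year: 366 / 2 = 183 years.
Predicted length = 2.98 mm/year × 183 years = 545.3 mm.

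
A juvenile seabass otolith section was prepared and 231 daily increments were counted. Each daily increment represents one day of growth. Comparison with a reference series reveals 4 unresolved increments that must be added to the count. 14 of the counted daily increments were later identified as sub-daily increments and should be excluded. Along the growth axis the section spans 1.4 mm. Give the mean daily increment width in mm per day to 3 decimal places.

True daily increment count = 231 − 14 + 4 = 221.
Extension rate ≈ 1.4 / 221 = 0.006 mm per day.

0.006 mm per day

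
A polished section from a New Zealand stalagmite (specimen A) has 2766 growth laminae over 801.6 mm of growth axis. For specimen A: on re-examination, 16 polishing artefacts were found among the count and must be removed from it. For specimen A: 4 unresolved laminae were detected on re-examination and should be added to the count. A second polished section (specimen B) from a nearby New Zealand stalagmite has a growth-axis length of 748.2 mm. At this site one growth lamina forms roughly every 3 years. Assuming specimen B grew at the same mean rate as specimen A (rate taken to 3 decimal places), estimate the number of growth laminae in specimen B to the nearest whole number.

Specimen A: adjusted count: 2766 − 16 + 4 = 2754 growth laminae.
Specimen A: at 3 years per growth lamina, 2754 × 3 = 8262 years.
A: Mean rate = 801.6 mm / 8262 years ≈ 0.097 mm/year.
For B, 748.2 / 0.097 = 7713.40 years; at 3 years per growth lamina that is 7713.40 / 3 ≈ 2571 growth laminae.

2571 growth laminae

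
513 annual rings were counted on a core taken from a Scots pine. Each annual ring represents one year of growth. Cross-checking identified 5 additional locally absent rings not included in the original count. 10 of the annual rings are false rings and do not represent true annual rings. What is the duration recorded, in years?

True annual ring count = 513 − 10 + 5 = 508.
One annual ring per year makes the duration 508 years.

508 yr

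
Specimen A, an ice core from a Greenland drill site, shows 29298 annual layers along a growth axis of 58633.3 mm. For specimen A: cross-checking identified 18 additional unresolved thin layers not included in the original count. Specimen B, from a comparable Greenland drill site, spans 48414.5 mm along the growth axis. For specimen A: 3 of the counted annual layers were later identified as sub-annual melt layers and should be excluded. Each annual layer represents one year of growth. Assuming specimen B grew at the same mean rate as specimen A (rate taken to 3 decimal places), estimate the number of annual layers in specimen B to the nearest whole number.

Specimen A: true annual layer count = 29298 − 3 + 18 = 29313.
A: Mean rate = 58633.3 mm / 29313 years ≈ 2.000 mm per year.
For B, 48414.5 / 2.000 = 24207.25 years ≈ 24207 annual layers.

24207 annual layers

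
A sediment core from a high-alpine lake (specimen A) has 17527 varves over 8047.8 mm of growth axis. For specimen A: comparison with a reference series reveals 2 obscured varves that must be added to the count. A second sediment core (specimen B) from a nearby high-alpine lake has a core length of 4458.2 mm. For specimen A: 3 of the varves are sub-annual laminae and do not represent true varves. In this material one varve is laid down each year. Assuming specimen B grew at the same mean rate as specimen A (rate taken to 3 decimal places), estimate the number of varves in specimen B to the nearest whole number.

Specimen A: after corrections the count is 17527 − 3 + 2 = 17526 varves.
A: 8047.8 mm over 17526 years gives 8047.8 / 17526 ≈ 0.459 mm per year.
For B, 4458.2 / 0.459 = 9712.85 years ≈ 9713 varves.

9713 varves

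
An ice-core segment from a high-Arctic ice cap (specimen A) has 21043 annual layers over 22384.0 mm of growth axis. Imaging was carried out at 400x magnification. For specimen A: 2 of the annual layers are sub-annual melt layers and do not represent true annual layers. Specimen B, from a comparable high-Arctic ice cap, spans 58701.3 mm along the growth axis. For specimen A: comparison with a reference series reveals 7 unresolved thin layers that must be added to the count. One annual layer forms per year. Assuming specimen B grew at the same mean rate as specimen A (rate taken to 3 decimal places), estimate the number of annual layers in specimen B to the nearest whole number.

Specimen A: after corrections the count is 21043 − 2 + 7 = 21048 annual layers.
A: 22384.0 mm over 21048 years gives 22384.0 / 21048 ≈ 1.063 mm per year.
Specimen B: 58701.3 mm / 1.063 mm per year = 55222.30 years ≈ 55222 annual layers.

55222 annual layers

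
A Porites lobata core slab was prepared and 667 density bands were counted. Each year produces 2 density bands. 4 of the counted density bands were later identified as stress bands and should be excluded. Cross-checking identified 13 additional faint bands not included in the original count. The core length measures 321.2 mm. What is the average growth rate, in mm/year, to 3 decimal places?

After corrections the count is 667 − 4 + 13 = 676 density bands.
Dividing by 2 density bands per year: 676 / 2 = 338 years.
Extension rate ≈ 321.2 / 338 = 0.950 mm/year.

0.950 mm/year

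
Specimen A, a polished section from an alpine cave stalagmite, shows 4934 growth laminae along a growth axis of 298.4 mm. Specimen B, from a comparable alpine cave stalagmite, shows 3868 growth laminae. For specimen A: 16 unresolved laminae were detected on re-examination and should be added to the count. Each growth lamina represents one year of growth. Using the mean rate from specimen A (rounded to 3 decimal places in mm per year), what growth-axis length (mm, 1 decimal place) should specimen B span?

Specimen A: correcting the raw count gives 4934 + 16 = 4950 true growth laminae.
A: Mean rate = 298.4 mm / 4950 years ≈ 0.060 mm per year.
For B, 0.060 mm/year × 3868 years = 232.1 mm.

232.1 mm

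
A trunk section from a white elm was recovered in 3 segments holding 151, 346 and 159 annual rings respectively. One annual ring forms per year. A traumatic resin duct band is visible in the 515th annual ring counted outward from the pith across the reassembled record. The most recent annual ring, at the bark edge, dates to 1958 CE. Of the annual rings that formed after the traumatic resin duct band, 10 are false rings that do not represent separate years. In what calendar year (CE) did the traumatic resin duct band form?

Total annual rings = 151 + 346 + 159 = 656.
656 − 515 = 141 annual rings lie beyond the traumatic resin duct band toward the bark edge.
Removing the 10 false annual rings leaves 141 − 10 = 131 true annual rings beyond the traumatic resin duct band.
The annual ring at the bark edge is 1958 CE, so the traumatic resin duct band dates to 1958 − 131 = 1827 CE.

1827 CE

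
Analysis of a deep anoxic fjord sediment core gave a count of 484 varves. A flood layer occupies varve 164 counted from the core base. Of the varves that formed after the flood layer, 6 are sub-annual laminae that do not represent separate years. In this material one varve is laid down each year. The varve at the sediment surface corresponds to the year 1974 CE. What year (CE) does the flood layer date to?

Between varve 164 and the sediment surface there are 484 − 164 = 320 varves.
320 − 6 false = 314 true varves after the flood layer.
1974 − 314 = 1660 CE.

1660 CE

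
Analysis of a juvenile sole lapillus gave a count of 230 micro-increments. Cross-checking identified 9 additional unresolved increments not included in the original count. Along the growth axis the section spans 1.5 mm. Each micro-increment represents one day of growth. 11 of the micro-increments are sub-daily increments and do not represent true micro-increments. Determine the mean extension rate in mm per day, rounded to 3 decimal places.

0.007 mm per day

Adjusted count: 230 − 11 + 9 = 228 micro-increments.
Mean rate = 1.5 mm / 228 days ≈ 0.007 mm per day.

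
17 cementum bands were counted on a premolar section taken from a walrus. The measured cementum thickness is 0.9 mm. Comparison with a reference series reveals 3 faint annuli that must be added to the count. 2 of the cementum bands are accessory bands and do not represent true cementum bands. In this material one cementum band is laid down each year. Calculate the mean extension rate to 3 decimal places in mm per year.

True cementum band count = 17 − 2 + 3 = 18.
Mean rate = 0.9 mm / 18 years ≈ 0.050 mm per year.

0.050 mm per year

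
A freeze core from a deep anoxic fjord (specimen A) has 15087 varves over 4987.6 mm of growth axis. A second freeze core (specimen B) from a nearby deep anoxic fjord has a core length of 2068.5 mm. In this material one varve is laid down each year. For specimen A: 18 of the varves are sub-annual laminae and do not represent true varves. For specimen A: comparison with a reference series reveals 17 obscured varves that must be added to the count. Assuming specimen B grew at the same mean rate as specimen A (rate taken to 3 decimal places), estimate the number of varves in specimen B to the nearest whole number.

6249 varves

Specimen A: true varve count = 15087 − 18 + 17 = 15086.
A: 4987.6 mm over 15086 years gives 4987.6 / 15086 ≈ 0.331 mm/year.
B spans 2068.5 / 0.331 = 6249.24 years ≈ 6249 varves.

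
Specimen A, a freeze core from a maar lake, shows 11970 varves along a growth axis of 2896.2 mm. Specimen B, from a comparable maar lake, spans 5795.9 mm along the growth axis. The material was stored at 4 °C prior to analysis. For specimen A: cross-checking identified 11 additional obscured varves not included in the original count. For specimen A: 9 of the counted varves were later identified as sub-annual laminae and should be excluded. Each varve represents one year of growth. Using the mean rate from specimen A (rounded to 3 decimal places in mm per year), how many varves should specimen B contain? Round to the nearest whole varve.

Specimen A: after corrections the count is 11970 − 9 + 11 = 11972 varves.
A: Mean rate = 2896.2 mm / 11972 years ≈ 0.242 mm/year.
B spans 5795.9 / 0.242 = 23950.00 years ≈ 23950 varves.

23950 varves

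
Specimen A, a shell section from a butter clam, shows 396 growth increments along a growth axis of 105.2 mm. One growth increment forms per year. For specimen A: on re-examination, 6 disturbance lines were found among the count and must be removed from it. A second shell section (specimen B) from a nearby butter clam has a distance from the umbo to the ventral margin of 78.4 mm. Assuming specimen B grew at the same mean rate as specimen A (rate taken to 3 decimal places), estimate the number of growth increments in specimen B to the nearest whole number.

Specimen A: after corrections the count is 396 − 6 = 390 growth increments.
A: 105.2 mm over 390 years gives 105.2 / 390 ≈ 0.270 mm/year.
Specimen B: 78.4 mm / 0.270 mm per year = 290.37 years ≈ 290 growth increments.

290 growth increments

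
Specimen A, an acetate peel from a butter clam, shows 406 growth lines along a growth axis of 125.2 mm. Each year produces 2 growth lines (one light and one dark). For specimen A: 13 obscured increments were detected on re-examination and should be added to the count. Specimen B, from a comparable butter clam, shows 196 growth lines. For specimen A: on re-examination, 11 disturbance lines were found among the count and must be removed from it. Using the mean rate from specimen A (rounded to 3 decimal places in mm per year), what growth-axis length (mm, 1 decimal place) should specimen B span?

Specimen A: true growth line count = 406 − 11 + 13 = 408.
Specimen A: 408 growth lines at 2 per year is 408 / 2 = 204 years.
A: Extension rate ≈ 125.2 / 204 = 0.614 mm/yr.
Specimen B: with 2 growth lines per year, 196 / 2 = 98 years. For B, 0.614 mm/year × 98 years = 60.2 mm.

60.2 mm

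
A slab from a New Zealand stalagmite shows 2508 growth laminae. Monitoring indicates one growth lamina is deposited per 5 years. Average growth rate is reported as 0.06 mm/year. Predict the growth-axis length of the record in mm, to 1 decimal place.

Multiplying by 5 years per growth lamina: 2508 × 5 = 12540 years.
Length ≈ 0.06 × 12540 = 752.4 mm.

752.4 mm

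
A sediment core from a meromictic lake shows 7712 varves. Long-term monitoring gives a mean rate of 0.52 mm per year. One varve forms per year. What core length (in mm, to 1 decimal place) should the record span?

The record spans 7712 years at 0.52 mm per year.
Length ≈ 0.52 × 7712 = 4010.2 mm.

4010.2 mm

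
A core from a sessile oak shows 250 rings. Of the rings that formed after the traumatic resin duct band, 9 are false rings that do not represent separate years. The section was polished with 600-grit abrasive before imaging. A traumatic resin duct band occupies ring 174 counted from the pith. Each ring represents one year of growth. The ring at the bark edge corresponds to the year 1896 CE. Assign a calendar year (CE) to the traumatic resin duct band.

1829 CE

The traumatic resin duct band sits at ring 174 from the pith, so 250 − 174 = 76 rings formed after it.
76 − 9 false = 67 true rings after the traumatic resin duct band.
1896 − 67 = 1829 CE.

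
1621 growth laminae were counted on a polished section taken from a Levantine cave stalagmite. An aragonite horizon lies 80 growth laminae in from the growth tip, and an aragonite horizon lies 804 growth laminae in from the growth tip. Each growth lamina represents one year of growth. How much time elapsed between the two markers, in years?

724 yr

Separation: 804 − 80 = 724 growth laminae.
That is 724 years at one growth lamina per year.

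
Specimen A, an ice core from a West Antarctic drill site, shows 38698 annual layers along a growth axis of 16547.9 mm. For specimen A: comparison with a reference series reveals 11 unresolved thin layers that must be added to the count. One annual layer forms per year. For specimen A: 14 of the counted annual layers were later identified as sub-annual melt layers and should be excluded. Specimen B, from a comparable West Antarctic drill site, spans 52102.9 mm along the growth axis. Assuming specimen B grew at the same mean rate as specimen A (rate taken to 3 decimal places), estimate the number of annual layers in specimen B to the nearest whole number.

Specimen A: true annual layer count = 38698 − 14 + 11 = 38695.
A: Mean rate = 16547.9 mm / 38695 years ≈ 0.428 mm/yr.
Specimen B: 52102.9 mm / 0.428 mm per year = 121735.75 years ≈ 121736 annual layers.

121736 annual layers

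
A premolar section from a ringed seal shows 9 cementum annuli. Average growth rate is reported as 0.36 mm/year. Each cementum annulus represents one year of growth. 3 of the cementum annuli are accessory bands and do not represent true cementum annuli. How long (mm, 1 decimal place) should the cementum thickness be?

Adjusted count: 9 − 3 = 6 cementum annuli.
6 years at 0.36 mm/year gives 0.36 × 6 = 2.2 mm.

2.2 mm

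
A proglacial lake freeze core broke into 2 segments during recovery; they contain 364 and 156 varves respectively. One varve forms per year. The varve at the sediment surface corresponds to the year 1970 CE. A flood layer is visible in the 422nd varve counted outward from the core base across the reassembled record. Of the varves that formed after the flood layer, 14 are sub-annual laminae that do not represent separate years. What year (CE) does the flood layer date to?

1886 CE

Total varves = 364 + 156 = 520.
The flood layer sits at varve 422 from the core base, so 520 − 422 = 98 varves formed after it.
98 − 14 false = 84 true varves after the flood layer.
1970 − 84 = 1886 CE.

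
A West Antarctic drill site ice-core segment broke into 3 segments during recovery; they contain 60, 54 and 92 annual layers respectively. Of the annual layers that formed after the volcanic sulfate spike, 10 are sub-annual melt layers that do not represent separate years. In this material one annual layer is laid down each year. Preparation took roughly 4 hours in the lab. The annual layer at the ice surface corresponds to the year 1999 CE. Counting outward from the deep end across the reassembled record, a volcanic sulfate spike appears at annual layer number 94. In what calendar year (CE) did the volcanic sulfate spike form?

1897 CE

Total annual layers = 60 + 54 + 92 = 206.
206 − 94 = 112 annual layers lie beyond the volcanic sulfate spike toward the ice surface.
Excluding 10 false annual layers: 112 − 10 = 102.
Counting back 102 years from 1999 CE places the volcanic sulfate spike in 1999 − 102 = 1897 CE.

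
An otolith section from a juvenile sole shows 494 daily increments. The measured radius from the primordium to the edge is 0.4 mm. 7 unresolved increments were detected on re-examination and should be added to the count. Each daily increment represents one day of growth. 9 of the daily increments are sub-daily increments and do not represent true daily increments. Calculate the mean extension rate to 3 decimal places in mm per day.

0.001 mm per day

After corrections the count is 494 − 9 + 7 = 492 daily increments.
0.4 mm over 492 days gives 0.4 / 492 ≈ 0.001 mm per day.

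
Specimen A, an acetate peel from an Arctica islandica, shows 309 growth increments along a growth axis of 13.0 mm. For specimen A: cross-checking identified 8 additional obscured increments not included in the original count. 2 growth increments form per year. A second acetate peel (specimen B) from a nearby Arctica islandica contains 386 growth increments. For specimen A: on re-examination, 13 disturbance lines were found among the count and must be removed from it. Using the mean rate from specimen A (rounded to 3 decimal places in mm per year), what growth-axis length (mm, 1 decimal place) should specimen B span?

16.6 mm

Specimen A: after corrections the count is 309 − 13 + 8 = 304 growth increments.
Specimen A: with 2 growth increments per year, 304 / 2 = 152 years.
A: 13.0 mm over 152 years gives 13.0 / 152 ≈ 0.086 mm/yr.
Specimen B: with 2 growth increments per year, 386 / 2 = 193 years. Length of B = 0.086 × 193 = 16.6 mm.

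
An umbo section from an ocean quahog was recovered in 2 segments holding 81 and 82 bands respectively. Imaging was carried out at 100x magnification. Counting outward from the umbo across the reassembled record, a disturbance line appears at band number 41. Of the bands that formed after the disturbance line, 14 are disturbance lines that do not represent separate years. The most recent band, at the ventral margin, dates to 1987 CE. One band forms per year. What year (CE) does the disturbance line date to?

1879 CE

Total bands = 81 + 82 = 163.
The disturbance line sits at band 41 from the umbo, so 163 − 41 = 122 bands formed after it.
Removing the 14 false bands leaves 122 − 14 = 108 true bands beyond the disturbance line.
The band at the ventral margin is 1987 CE, so the disturbance line dates to 1987 − 108 = 1879 CE.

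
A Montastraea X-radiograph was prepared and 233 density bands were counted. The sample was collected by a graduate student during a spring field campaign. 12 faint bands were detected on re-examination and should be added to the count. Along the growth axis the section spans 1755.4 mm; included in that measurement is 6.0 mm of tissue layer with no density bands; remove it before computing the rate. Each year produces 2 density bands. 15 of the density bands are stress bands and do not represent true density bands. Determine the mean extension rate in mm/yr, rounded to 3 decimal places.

True density band count = 233 − 15 + 12 = 230.
Dividing by 2 density bands per year: 230 / 2 = 115 years.
Removing the 6.0 mm offcut leaves 1755.4 − 6.0 = 1749.4 mm.
1749.4 mm over 115 years gives 1749.4 / 115 ≈ 15.212 mm/yr.

15.212 mm/yr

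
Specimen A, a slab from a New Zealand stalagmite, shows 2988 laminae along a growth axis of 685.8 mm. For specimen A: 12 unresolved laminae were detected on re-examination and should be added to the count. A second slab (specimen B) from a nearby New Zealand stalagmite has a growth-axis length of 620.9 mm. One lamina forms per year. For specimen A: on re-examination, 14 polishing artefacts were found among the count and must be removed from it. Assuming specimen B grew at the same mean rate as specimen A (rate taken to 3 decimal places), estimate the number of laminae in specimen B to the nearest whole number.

Specimen A: after corrections the count is 2988 − 14 + 12 = 2986 laminae.
A: Mean rate = 685.8 mm / 2986 years ≈ 0.230 mm per year.
Specimen B: 620.9 mm / 0.230 mm per year = 2699.57 years ≈ 2700 laminae.

2700 laminae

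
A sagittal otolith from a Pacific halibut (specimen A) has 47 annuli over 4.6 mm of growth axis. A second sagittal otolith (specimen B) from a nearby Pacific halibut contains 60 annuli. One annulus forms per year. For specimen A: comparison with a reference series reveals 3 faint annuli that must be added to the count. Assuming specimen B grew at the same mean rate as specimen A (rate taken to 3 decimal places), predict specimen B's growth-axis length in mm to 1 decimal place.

5.5 mm

Specimen A: after corrections the count is 47 + 3 = 50 annuli.
A: Mean rate = 4.6 mm / 50 years ≈ 0.092 mm per year.
For B, 0.092 mm/year × 60 years = 5.5 mm.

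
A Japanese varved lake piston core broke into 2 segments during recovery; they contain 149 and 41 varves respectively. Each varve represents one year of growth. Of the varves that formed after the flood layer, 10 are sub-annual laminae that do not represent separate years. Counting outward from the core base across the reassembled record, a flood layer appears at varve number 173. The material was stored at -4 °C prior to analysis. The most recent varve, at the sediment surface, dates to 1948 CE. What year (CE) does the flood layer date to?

1941 CE

Total varves = 149 + 41 = 190.
Between varve 173 and the sediment surface there are 190 − 173 = 17 varves.
Excluding 10 false varves: 17 − 10 = 7.
1948 − 7 = 1941 CE.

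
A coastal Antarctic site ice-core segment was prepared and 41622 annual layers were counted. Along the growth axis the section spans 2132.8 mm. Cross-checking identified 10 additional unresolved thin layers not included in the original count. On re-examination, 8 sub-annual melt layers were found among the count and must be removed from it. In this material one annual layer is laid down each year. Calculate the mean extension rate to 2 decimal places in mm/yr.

After corrections the count is 41622 − 8 + 10 = 41624 annual layers.
Extension rate ≈ 2132.8 / 41624 = 0.05 mm/yr.

0.05 mm/yr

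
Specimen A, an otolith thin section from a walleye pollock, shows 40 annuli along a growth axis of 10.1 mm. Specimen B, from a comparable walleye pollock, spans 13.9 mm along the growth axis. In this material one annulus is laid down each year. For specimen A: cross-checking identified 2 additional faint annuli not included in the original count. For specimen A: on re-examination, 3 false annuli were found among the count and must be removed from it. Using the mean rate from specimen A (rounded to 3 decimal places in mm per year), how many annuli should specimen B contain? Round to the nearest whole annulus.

Specimen A: after corrections the count is 40 − 3 + 2 = 39 annuli.
A: 10.1 mm over 39 years gives 10.1 / 39 ≈ 0.259 mm/year.
B spans 13.9 / 0.259 = 53.67 years ≈ 54 annuli.

54 annuli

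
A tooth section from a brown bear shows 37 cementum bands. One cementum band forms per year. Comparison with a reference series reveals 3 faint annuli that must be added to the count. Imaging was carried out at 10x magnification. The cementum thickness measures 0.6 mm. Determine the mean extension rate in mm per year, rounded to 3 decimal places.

True cementum band count = 37 + 3 = 40.
Extension rate ≈ 0.6 / 40 = 0.015 mm per year.

0.015 mm per year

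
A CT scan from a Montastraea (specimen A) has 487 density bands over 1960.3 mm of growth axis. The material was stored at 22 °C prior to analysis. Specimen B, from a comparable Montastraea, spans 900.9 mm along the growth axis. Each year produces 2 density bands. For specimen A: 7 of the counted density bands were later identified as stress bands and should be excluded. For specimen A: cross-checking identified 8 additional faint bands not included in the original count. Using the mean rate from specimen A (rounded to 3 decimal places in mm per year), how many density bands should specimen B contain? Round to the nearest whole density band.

Specimen A: true density band count = 487 − 7 + 8 = 488.
Specimen A: 488 density bands at 2 per year is 488 / 2 = 244 years.
A: Extension rate ≈ 1960.3 / 244 = 8.034 mm/yr.
For B, 900.9 / 8.034 = 112.14 years; at 2 density bands per year that is 112.14 × 2 ≈ 224 density bands.

224 density bands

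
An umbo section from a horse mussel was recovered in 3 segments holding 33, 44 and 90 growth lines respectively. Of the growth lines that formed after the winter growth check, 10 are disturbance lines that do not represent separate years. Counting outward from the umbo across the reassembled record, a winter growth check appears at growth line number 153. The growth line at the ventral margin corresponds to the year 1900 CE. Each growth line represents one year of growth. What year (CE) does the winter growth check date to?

Total growth lines = 33 + 44 + 90 = 167.
Between growth line 153 and the ventral margin there are 167 − 153 = 14 growth lines.
Excluding 10 false growth lines: 14 − 10 = 4.
The growth line at the ventral margin is 1900 CE, so the winter growth check dates to 1900 − 4 = 1896 CE.

1896 CE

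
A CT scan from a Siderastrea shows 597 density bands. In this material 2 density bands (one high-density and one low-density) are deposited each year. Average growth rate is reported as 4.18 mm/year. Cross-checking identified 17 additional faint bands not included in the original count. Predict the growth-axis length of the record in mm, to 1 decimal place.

Adjusted count: 597 + 17 = 614 density bands.
614 density bands at 2 per year is 614 / 2 = 307 years.
307 years at 4.18 mm/year gives 4.18 × 307 = 1283.3 mm.

1283.3 mm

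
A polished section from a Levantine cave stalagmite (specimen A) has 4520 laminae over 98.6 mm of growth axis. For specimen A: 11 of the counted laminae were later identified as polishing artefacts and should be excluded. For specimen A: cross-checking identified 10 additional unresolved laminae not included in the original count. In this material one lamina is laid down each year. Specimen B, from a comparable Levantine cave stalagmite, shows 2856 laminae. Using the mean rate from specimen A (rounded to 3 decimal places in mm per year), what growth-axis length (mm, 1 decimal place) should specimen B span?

Specimen A: after corrections the count is 4520 − 11 + 10 = 4519 laminae.
A: Extension rate ≈ 98.6 / 4519 = 0.022 mm/year.
B's length ≈ 0.022 × 2856 = 62.8 mm.

62.8 mm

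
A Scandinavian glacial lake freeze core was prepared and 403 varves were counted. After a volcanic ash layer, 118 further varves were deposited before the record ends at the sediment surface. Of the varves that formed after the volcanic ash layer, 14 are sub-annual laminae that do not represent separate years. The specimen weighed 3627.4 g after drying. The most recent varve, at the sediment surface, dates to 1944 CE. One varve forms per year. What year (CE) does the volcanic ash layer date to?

118 varves formed after the volcanic ash layer.
Excluding 14 false varves: 118 − 14 = 104.
1944 − 104 = 1840 CE.

1840 CE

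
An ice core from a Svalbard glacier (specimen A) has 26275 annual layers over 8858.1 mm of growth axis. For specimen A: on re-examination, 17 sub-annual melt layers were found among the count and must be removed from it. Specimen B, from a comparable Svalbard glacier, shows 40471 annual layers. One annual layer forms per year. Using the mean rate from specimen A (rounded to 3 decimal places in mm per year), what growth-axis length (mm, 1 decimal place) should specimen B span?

13638.7 mm

Specimen A: correcting the raw count gives 26275 − 17 = 26258 true annual layers.
A: Mean rate = 8858.1 mm / 26258 years ≈ 0.337 mm/year.
For B, 0.337 mm/year × 40471 years = 13638.7 mm.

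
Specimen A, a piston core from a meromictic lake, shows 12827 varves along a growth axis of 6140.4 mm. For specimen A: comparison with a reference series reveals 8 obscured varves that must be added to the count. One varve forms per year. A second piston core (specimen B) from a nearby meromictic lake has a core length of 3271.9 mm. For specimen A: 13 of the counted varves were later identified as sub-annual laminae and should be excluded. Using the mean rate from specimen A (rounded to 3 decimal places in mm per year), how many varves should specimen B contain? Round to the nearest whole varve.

Specimen A: after corrections the count is 12827 − 13 + 8 = 12822 varves.
A: 6140.4 mm over 12822 years gives 6140.4 / 12822 ≈ 0.479 mm/yr.
For B, 3271.9 / 0.479 = 6830.69 years ≈ 6831 varves.

6831 varves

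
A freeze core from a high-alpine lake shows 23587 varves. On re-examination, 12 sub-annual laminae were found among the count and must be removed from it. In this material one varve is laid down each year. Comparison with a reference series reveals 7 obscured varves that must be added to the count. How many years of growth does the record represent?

True varve count = 23587 − 12 + 7 = 23582.
At one varve per year, that is 23582 years.

23582 yr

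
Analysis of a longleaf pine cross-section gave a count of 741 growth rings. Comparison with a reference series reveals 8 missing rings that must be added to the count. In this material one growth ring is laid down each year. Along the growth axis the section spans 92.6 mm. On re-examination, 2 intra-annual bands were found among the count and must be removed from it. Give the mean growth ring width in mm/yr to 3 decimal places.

Adjusted count: 741 − 2 + 8 = 747 growth rings.
92.6 mm over 747 years gives 92.6 / 747 ≈ 0.124 mm/yr.

0.124 mm/yr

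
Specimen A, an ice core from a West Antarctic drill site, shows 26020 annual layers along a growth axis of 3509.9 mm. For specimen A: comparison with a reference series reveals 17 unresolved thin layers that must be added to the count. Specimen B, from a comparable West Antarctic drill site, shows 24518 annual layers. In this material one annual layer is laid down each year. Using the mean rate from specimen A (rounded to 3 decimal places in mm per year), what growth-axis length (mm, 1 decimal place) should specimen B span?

3309.9 mm

Specimen A: adjusted count: 26020 + 17 = 26037 annual layers.
A: Extension rate ≈ 3509.9 / 26037 = 0.135 mm per year.
Length of B = 0.135 × 24518 = 3309.9 mm.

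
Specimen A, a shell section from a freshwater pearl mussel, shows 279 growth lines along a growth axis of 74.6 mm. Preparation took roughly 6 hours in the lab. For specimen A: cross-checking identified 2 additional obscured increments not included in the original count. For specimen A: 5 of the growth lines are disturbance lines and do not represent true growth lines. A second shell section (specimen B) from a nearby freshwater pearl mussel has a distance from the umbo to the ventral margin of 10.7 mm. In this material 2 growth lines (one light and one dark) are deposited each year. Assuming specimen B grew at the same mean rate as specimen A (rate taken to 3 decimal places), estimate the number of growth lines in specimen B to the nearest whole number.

Specimen A: true growth line count = 279 − 5 + 2 = 276.
Specimen A: with 2 growth lines per year, 276 / 2 = 138 years.
A: 74.6 mm over 138 years gives 74.6 / 138 ≈ 0.541 mm per year.
B spans 10.7 / 0.541 = 19.78 years; at 2 growth lines per year that is 19.78 × 2 ≈ 40 growth lines.

40 growth lines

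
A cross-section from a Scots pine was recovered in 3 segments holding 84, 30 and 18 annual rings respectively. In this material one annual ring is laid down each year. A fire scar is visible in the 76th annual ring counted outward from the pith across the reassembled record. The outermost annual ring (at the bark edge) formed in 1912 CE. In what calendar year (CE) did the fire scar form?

1856 CE

Total annual rings = 84 + 30 + 18 = 132.
Between annual ring 76 and the bark edge there are 132 − 76 = 56 annual rings.
1912 − 56 = 1856 CE.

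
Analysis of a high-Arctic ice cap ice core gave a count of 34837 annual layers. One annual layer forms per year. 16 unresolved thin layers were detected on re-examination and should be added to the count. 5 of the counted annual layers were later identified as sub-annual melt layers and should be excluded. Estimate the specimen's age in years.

True annual layer count = 34837 − 5 + 16 = 34848.
At one annual layer per year, that is 34848 years.

34848 yr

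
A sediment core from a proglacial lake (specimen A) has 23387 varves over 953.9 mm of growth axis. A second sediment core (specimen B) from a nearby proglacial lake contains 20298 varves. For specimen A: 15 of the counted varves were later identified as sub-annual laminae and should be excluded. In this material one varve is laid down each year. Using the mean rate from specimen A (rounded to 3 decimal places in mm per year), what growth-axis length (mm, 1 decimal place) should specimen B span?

Specimen A: after corrections the count is 23387 − 15 = 23372 varves.
A: Extension rate ≈ 953.9 / 23372 = 0.041 mm/yr.
Length of B = 0.041 × 20298 = 832.2 mm.

832.2 mm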